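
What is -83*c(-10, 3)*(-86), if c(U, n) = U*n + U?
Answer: -285520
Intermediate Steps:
c(U, n) = U + U*n
-83*c(-10, 3)*(-86) = -(-830)*(1 + 3)*(-86) = -(-830)*4*(-86) = -83*(-40)*(-86) = 3320*(-86) = -285520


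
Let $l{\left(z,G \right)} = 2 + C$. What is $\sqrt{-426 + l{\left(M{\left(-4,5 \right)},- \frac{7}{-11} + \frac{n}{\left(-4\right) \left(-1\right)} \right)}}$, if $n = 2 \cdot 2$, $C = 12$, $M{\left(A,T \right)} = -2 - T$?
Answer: $2 i \sqrt{103} \approx 20.298 i$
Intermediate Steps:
$n = 4$
$l{\left(z,G \right)} = 14$ ($l{\left(z,G \right)} = 2 + 12 = 14$)
$\sqrt{-426 + l{\left(M{\left(-4,5 \right)},- \frac{7}{-11} + \frac{n}{\left(-4\right) \left(-1\right)} \right)}} = \sqrt{-426 + 14} = \sqrt{-412} = 2 i \sqrt{103}$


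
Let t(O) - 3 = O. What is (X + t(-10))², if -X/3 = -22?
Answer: 3481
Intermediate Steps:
X = 66 (X = -3*(-22) = 66)
t(O) = 3 + O
(X + t(-10))² = (66 + (3 - 10))² = (66 - 7)² = 59² = 3481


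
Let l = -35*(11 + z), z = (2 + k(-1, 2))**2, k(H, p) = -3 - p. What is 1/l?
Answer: -1/700 ≈ -0.0014286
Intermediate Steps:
z = 9 (z = (2 + (-3 - 1*2))**2 = (2 + (-3 - 2))**2 = (2 - 5)**2 = (-3)**2 = 9)
l = -700 (l = -35*(11 + 9) = -35*20 = -700)
1/l = 1/(-700) = -1/700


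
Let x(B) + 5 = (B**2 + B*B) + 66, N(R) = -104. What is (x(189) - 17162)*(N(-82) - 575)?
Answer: -36897539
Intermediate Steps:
x(B) = 61 + 2*B**2 (x(B) = -5 + ((B**2 + B*B) + 66) = -5 + ((B**2 + B**2) + 66) = -5 + (2*B**2 + 66) = -5 + (66 + 2*B**2) = 61 + 2*B**2)
(x(189) - 17162)*(N(-82) - 575) = ((61 + 2*189**2) - 17162)*(-104 - 575) = ((61 + 2*35721) - 17162)*(-679) = ((61 + 71442) - 17162)*(-679) = (71503 - 17162)*(-679) = 54341*(-679) = -36897539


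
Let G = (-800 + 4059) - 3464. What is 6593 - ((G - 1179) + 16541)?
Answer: -8564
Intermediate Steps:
G = -205 (G = 3259 - 3464 = -205)
6593 - ((G - 1179) + 16541) = 6593 - ((-205 - 1179) + 16541) = 6593 - (-1384 + 16541) = 6593 - 1*15157 = 6593 - 15157 = -8564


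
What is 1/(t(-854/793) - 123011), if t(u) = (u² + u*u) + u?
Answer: -169/20788649 ≈ -8.1294e-6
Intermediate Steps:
t(u) = u + 2*u² (t(u) = (u² + u²) + u = 2*u² + u = u + 2*u²)
1/(t(-854/793) - 123011) = 1/((-854/793)*(1 + 2*(-854/793)) - 123011) = 1/((-854*1/793)*(1 + 2*(-854*1/793)) - 123011) = 1/(-14*(1 + 2*(-14/13))/13 - 123011) = 1/(-14*(1 - 28/13)/13 - 123011) = 1/(-14/13*(-15/13) - 123011) = 1/(210/169 - 123011) = 1/(-20788649/169) = -169/20788649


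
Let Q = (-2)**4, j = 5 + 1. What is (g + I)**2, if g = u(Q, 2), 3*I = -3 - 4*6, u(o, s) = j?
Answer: 9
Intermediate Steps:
j = 6
Q = 16
u(o, s) = 6
I = -9 (I = (-3 - 4*6)/3 = (-3 - 24)/3 = (1/3)*(-27) = -9)
g = 6
(g + I)**2 = (6 - 9)**2 = (-3)**2 = 9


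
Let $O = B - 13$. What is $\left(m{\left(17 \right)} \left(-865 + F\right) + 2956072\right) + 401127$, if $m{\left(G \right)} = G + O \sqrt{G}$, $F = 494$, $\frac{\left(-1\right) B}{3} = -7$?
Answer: $3350892 - 2968 \sqrt{17} \approx 3.3387 \cdot 10^{6}$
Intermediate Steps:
$B = 21$ ($B = \left(-3\right) \left(-7\right) = 21$)
$O = 8$ ($O = 21 - 13 = 8$)
$m{\left(G \right)} = G + 8 \sqrt{G}$
$\left(m{\left(17 \right)} \left(-865 + F\right) + 2956072\right) + 401127 = \left(\left(17 + 8 \sqrt{17}\right) \left(-865 + 494\right) + 2956072\right) + 401127 = \left(\left(17 + 8 \sqrt{17}\right) \left(-371\right) + 2956072\right) + 401127 = \left(\left(-6307 - 2968 \sqrt{17}\right) + 2956072\right) + 401127 = \left(2949765 - 2968 \sqrt{17}\right) + 401127 = 3350892 - 2968 \sqrt{17}$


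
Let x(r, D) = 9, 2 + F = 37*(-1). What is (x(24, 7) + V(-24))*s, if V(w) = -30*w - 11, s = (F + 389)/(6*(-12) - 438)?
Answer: -25130/51 ≈ -492.75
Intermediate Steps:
F = -39 (F = -2 + 37*(-1) = -2 - 37 = -39)
s = -35/51 (s = (-39 + 389)/(6*(-12) - 438) = 350/(-72 - 438) = 350/(-510) = 350*(-1/510) = -35/51 ≈ -0.68627)
V(w) = -11 - 30*w
(x(24, 7) + V(-24))*s = (9 + (-11 - 30*(-24)))*(-35/51) = (9 + (-11 + 720))*(-35/51) = (9 + 709)*(-35/51) = 718*(-35/51) = -25130/51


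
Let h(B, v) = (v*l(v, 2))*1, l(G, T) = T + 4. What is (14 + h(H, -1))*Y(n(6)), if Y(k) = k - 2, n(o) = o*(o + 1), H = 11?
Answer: 320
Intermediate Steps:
n(o) = o*(1 + o)
l(G, T) = 4 + T
h(B, v) = 6*v (h(B, v) = (v*(4 + 2))*1 = (v*6)*1 = (6*v)*1 = 6*v)
Y(k) = -2 + k
(14 + h(H, -1))*Y(n(6)) = (14 + 6*(-1))*(-2 + 6*(1 + 6)) = (14 - 6)*(-2 + 6*7) = 8*(-2 + 42) = 8*40 = 320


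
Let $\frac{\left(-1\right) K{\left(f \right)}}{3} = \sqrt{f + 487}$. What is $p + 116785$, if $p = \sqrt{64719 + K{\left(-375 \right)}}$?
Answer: $116785 + \sqrt{64719 - 12 \sqrt{7}} \approx 1.1704 \cdot 10^{5}$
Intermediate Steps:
$K{\left(f \right)} = - 3 \sqrt{487 + f}$ ($K{\left(f \right)} = - 3 \sqrt{f + 487} = - 3 \sqrt{487 + f}$)
$p = \sqrt{64719 - 12 \sqrt{7}}$ ($p = \sqrt{64719 - 3 \sqrt{487 - 375}} = \sqrt{64719 - 3 \sqrt{112}} = \sqrt{64719 - 3 \cdot 4 \sqrt{7}} = \sqrt{64719 - 12 \sqrt{7}} \approx 254.34$)
$p + 116785 = \sqrt{64719 - 12 \sqrt{7}} + 116785 = 116785 + \sqrt{64719 - 12 \sqrt{7}}$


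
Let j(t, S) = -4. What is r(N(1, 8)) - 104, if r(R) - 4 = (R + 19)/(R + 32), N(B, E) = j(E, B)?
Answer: -2785/28 ≈ -99.464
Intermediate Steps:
N(B, E) = -4
r(R) = 4 + (19 + R)/(32 + R) (r(R) = 4 + (R + 19)/(R + 32) = 4 + (19 + R)/(32 + R))
r(N(1, 8)) - 104 = (147 + 5*(-4))/(32 - 4) - 104 = (147 - 20)/28 - 104 = (1/28)*127 - 104 = 127/28 - 104 = -2785/28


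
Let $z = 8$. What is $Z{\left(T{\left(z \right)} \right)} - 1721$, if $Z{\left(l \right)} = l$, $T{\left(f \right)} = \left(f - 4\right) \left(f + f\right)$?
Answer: $-1657$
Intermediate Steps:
$T{\left(f \right)} = 2 f \left(-4 + f\right)$ ($T{\left(f \right)} = \left(-4 + f\right) 2 f = 2 f \left(-4 + f\right)$)
$Z{\left(T{\left(z \right)} \right)} - 1721 = 2 \cdot 8 \left(-4 + 8\right) - 1721 = 2 \cdot 8 \cdot 4 - 1721 = 64 - 1721 = -1657$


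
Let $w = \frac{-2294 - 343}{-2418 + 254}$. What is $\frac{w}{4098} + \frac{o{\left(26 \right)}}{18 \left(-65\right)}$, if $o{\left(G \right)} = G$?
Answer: $- \frac{2916469}{133021080} \approx -0.021925$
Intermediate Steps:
$w = \frac{2637}{2164}$ ($w = - \frac{2637}{-2164} = \left(-2637\right) \left(- \frac{1}{2164}\right) = \frac{2637}{2164} \approx 1.2186$)
$\frac{w}{4098} + \frac{o{\left(26 \right)}}{18 \left(-65\right)} = \frac{2637}{2164 \cdot 4098} + \frac{26}{18 \left(-65\right)} = \frac{2637}{2164} \cdot \frac{1}{4098} + \frac{26}{-1170} = \frac{879}{2956024} + 26 \left(- \frac{1}{1170}\right) = \frac{879}{2956024} - \frac{1}{45} = - \frac{2916469}{133021080}$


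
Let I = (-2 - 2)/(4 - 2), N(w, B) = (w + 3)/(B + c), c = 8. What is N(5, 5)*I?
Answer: -16/13 ≈ -1.2308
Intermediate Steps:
N(w, B) = (3 + w)/(8 + B) (N(w, B) = (w + 3)/(B + 8) = (3 + w)/(8 + B))
I = -2 (I = -4/2 = -4*½ = -2)
N(5, 5)*I = ((3 + 5)/(8 + 5))*(-2) = (8/13)*(-2) = -16/13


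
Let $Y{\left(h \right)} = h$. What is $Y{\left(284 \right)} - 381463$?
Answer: $-381179$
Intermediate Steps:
$Y{\left(284 \right)} - 381463 = 284 - 381463 = -381179$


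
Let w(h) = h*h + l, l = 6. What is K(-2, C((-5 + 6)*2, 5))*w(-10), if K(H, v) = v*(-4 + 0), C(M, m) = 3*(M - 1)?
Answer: -1272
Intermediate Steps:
C(M, m) = -3 + 3*M (C(M, m) = 3*(-1 + M) = -3 + 3*M)
K(H, v) = -4*v (K(H, v) = v*(-4) = -4*v)
w(h) = 6 + h² (w(h) = h*h + 6 = h² + 6 = 6 + h²)
K(-2, C((-5 + 6)*2, 5))*w(-10) = (-4*(-3 + 3*((-5 + 6)*2)))*(6 + (-10)²) = (-4*(-3 + 3*(1*2)))*(6 + 100) = -4*(-3 + 3*2)*106 = -4*(-3 + 6)*106 = -4*3*106 = -12*106 = -1272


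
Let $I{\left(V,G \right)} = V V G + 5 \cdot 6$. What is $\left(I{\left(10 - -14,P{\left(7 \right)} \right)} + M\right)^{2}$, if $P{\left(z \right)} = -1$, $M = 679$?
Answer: $17689$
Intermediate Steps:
$I{\left(V,G \right)} = 30 + G V^{2}$ ($I{\left(V,G \right)} = V^{2} G + 30 = G V^{2} + 30 = 30 + G V^{2}$)
$\left(I{\left(10 - -14,P{\left(7 \right)} \right)} + M\right)^{2} = \left(\left(30 - \left(10 - -14\right)^{2}\right) + 679\right)^{2} = \left(\left(30 - \left(10 + 14\right)^{2}\right) + 679\right)^{2} = \left(\left(30 - 24^{2}\right) + 679\right)^{2} = \left(\left(30 - 576\right) + 679\right)^{2} = \left(-546 + 679\right)^{2} = 133^{2} = 17689$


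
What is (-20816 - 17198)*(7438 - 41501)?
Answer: 1294870882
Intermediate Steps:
(-20816 - 17198)*(7438 - 41501) = -38014*(-34063) = 1294870882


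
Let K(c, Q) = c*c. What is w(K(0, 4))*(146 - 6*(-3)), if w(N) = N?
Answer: 0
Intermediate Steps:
K(c, Q) = c²
w(K(0, 4))*(146 - 6*(-3)) = 0²*(146 - 6*(-3)) = 0*(146 + 18) = 0*164 = 0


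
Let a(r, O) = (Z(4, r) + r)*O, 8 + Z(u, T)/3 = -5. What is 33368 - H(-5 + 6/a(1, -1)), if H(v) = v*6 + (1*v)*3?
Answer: 634820/19 ≈ 33412.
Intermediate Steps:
Z(u, T) = -39 (Z(u, T) = -24 + 3*(-5) = -24 - 15 = -39)
a(r, O) = O*(-39 + r) (a(r, O) = (-39 + r)*O = O*(-39 + r))
H(v) = 9*v (H(v) = 6*v + v*3 = 6*v + 3*v = 9*v)
33368 - H(-5 + 6/a(1, -1)) = 33368 - 9*(-5 + 6/(-(-39 + 1))) = 33368 - 9*(-5 + 6/(-1*(-38))) = 33368 - 9*(-5 + 6/38) = 33368 - 9*(-5 + (1/38)*6) = 33368 - 9*(-5 + 3/19) = 33368 - 9*(-92)/19 = 33368 - 1*(-828/19) = 33368 + 828/19 = 634820/19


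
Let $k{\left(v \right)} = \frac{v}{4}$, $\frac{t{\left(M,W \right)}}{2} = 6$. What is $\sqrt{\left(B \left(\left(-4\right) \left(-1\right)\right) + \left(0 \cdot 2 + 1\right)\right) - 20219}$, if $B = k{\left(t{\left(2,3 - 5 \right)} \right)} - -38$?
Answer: $i \sqrt{20054} \approx 141.61 i$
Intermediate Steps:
$t{\left(M,W \right)} = 12$ ($t{\left(M,W \right)} = 2 \cdot 6 = 12$)
$k{\left(v \right)} = \frac{v}{4}$ ($k{\left(v \right)} = v \frac{1}{4} = \frac{v}{4}$)
$B = 41$ ($B = \frac{1}{4} \cdot 12 - -38 = 3 + 38 = 41$)
$\sqrt{\left(B \left(\left(-4\right) \left(-1\right)\right) + \left(0 \cdot 2 + 1\right)\right) - 20219} = \sqrt{\left(41 \left(\left(-4\right) \left(-1\right)\right) + \left(0 \cdot 2 + 1\right)\right) - 20219} = \sqrt{\left(41 \cdot 4 + \left(0 + 1\right)\right) - 20219} = \sqrt{\left(164 + 1\right) - 20219} = \sqrt{165 - 20219} = \sqrt{-20054} = i \sqrt{20054}$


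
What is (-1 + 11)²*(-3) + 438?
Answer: 138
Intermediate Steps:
(-1 + 11)²*(-3) + 438 = 10²*(-3) + 438 = 100*(-3) + 438 = -300 + 438 = 138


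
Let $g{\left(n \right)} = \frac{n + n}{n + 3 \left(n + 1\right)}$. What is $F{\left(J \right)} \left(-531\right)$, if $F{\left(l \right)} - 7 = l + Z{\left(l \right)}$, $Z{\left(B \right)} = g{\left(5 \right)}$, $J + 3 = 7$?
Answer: $- \frac{139653}{23} \approx -6071.9$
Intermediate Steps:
$J = 4$ ($J = -3 + 7 = 4$)
$g{\left(n \right)} = \frac{2 n}{3 + 4 n}$ ($g{\left(n \right)} = \frac{2 n}{n + 3 \left(1 + n\right)} = \frac{2 n}{n + \left(3 + 3 n\right)} = \frac{2 n}{3 + 4 n}$)
$Z{\left(B \right)} = \frac{10}{23}$ ($Z{\left(B \right)} = 2 \cdot 5 \frac{1}{3 + 4 \cdot 5} = 2 \cdot 5 \frac{1}{3 + 20} = 2 \cdot 5 \cdot \frac{1}{23} = \frac{10}{23}$)
$F{\left(l \right)} = \frac{171}{23} + l$ ($F{\left(l \right)} = 7 + \left(l + \frac{10}{23}\right) = 7 + \left(\frac{10}{23} + l\right) = \frac{171}{23} + l$)
$F{\left(J \right)} \left(-531\right) = \left(\frac{171}{23} + 4\right) \left(-531\right) = \frac{263}{23} \left(-531\right) = - \frac{139653}{23}$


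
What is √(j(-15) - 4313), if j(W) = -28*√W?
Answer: √(-4313 - 28*I*√15) ≈ 0.8256 - 65.679*I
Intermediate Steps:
√(j(-15) - 4313) = √(-28*I*√15 - 4313) = √(-4313 - 28*I*√15)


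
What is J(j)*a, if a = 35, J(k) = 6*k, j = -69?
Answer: -14490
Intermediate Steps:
J(j)*a = (6*(-69))*35 = -414*35 = -14490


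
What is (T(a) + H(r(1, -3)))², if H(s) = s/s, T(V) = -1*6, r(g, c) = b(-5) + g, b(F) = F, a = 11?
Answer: 25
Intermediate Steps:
r(g, c) = -5 + g
T(V) = -6
H(s) = 1
(T(a) + H(r(1, -3)))² = (-6 + 1)² = (-5)² = 25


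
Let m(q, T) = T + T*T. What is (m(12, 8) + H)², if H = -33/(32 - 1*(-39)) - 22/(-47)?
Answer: 57732075625/11135569 ≈ 5184.5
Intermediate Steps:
m(q, T) = T + T²
H = 11/3337 (H = -33/(32 + 39) - 22*(-1/47) = -33/71 + 22/47 = 11/3337 ≈ 0.0032964)
(m(12, 8) + H)² = (8*(1 + 8) + 11/3337)² = (8*9 + 11/3337)² = (72 + 11/3337)² = (240275/3337)² = 57732075625/11135569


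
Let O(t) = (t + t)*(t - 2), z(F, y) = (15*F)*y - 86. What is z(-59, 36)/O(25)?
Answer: -15973/575 ≈ -27.779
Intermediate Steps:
z(F, y) = -86 + 15*F*y (z(F, y) = 15*F*y - 86 = -86 + 15*F*y)
O(t) = 2*t*(-2 + t) (O(t) = (2*t)*(-2 + t) = 2*t*(-2 + t))
z(-59, 36)/O(25) = (-86 + 15*(-59)*36)/((2*25*(-2 + 25))) = (-86 - 31860)/((2*25*23)) = -31946/1150 = -31946*1/1150 = -15973/575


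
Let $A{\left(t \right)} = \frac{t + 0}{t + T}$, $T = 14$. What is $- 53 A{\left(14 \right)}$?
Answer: $- \frac{53}{2} \approx -26.5$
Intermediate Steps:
$A{\left(t \right)} = \frac{t}{14 + t}$ ($A{\left(t \right)} = \frac{t + 0}{t + 14} = \frac{t}{14 + t}$)
$- 53 A{\left(14 \right)} = - 53 \frac{14}{14 + 14} = - 53 \cdot \frac{14}{28} = - 53 \cdot 14 \cdot \frac{1}{28} = \left(-53\right) \frac{1}{2} = - \frac{53}{2}$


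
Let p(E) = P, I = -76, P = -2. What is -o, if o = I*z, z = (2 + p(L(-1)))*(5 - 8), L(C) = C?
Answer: 0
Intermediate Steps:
p(E) = -2
z = 0 (z = (2 - 2)*(5 - 8) = 0*(-3) = 0)
o = 0 (o = -76*0 = 0)
-o = -1*0 = 0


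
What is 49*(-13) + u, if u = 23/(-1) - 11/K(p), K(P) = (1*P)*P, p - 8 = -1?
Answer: -32351/49 ≈ -660.22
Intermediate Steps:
p = 7 (p = 8 - 1 = 7)
K(P) = P² (K(P) = P*P = P²)
u = -1138/49 (u = 23/(-1) - 11/(7²) = 23*(-1) - 11/49 = -23 - 11*1/49 = -23 - 11/49 = -1138/49 ≈ -23.224)
49*(-13) + u = 49*(-13) - 1138/49 = -637 - 1138/49 = -32351/49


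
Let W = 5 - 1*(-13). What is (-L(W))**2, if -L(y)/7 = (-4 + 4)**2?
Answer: 0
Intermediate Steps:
W = 18 (W = 5 + 13 = 18)
L(y) = 0 (L(y) = -7*(-4 + 4)**2 = -7*0**2 = -7*0 = 0)
(-L(W))**2 = (-1*0)**2 = 0**2 = 0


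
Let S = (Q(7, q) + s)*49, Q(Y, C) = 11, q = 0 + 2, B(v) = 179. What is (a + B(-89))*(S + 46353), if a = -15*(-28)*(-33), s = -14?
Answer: -632144286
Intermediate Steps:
q = 2
a = -13860 (a = 420*(-33) = -13860)
S = -147 (S = (11 - 14)*49 = -3*49 = -147)
(a + B(-89))*(S + 46353) = (-13860 + 179)*(-147 + 46353) = -13681*46206 = -632144286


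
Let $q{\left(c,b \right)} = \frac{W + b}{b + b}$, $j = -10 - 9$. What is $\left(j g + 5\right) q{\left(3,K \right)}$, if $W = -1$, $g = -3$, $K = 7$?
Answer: $\frac{186}{7} \approx 26.571$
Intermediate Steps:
$j = -19$
$q{\left(c,b \right)} = \frac{-1 + b}{2 b}$ ($q{\left(c,b \right)} = \frac{-1 + b}{b + b} = \frac{-1 + b}{2 b}$)
$\left(j g + 5\right) q{\left(3,K \right)} = \left(\left(-19\right) \left(-3\right) + 5\right) \frac{-1 + 7}{2 \cdot 7} = \left(57 + 5\right) \frac{1}{2} \cdot \frac{1}{7} \cdot 6 = 62 \cdot \frac{3}{7} = \frac{186}{7}$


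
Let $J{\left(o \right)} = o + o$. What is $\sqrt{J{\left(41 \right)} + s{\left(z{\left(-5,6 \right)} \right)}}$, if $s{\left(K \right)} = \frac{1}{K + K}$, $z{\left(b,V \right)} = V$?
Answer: $\frac{\sqrt{2955}}{6} \approx 9.06$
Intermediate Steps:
$J{\left(o \right)} = 2 o$
$s{\left(K \right)} = \frac{1}{2 K}$
$\sqrt{J{\left(41 \right)} + s{\left(z{\left(-5,6 \right)} \right)}} = \sqrt{2 \cdot 41 + \frac{1}{2 \cdot 6}} = \sqrt{82 + \frac{1}{2} \cdot \frac{1}{6}} = \sqrt{82 + \frac{1}{12}} = \sqrt{\frac{985}{12}} = \frac{\sqrt{2955}}{6}$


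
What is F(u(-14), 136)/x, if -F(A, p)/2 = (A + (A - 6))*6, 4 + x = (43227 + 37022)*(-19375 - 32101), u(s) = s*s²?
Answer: -8241/516362191 ≈ -1.5960e-5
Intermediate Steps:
u(s) = s³
x = -4130897528 (x = -4 + (43227 + 37022)*(-19375 - 32101) = -4 + 80249*(-51476) = -4 - 4130897524 = -4130897528)
F(A, p) = 72 - 24*A (F(A, p) = -2*(A + (A - 6))*6 = -2*(A + (-6 + A))*6 = -2*(-6 + 2*A)*6 = -2*(-36 + 12*A) = 72 - 24*A)
F(u(-14), 136)/x = (72 - 24*(-14)³)/(-4130897528) = (72 - 24*(-2744))*(-1/4130897528) = (72 + 65856)*(-1/4130897528) = 65928*(-1/4130897528) = -8241/516362191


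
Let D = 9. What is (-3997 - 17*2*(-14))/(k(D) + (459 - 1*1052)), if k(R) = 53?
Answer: 3521/540 ≈ 6.5204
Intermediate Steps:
(-3997 - 17*2*(-14))/(k(D) + (459 - 1*1052)) = (-3997 - 17*2*(-14))/(53 + (459 - 1*1052)) = (-3997 - 34*(-14))/(53 + (459 - 1052)) = (-3997 + 476)/(53 - 593) = -3521/(-540) = -3521*(-1/540) = 3521/540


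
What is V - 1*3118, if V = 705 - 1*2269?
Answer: -4682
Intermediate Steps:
V = -1564 (V = 705 - 2269 = -1564)
V - 1*3118 = -1564 - 1*3118 = -1564 - 3118 = -4682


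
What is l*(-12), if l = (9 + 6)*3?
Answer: -540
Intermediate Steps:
l = 45 (l = 15*3 = 45)
l*(-12) = 45*(-12) = -540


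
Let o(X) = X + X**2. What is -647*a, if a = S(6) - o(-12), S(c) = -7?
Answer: 89933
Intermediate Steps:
a = -139 (a = -7 - (-12)*(1 - 12) = -7 - (-12)*(-11) = -7 - 1*132 = -7 - 132 = -139)
-647*a = -647*(-139) = 89933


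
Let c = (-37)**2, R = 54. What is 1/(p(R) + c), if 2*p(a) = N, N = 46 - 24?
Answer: 1/1380 ≈ 0.00072464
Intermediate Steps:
N = 22
p(a) = 11 (p(a) = (1/2)*22 = 11)
c = 1369
1/(p(R) + c) = 1/(11 + 1369) = 1/1380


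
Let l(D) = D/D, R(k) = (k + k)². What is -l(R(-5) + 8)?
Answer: -1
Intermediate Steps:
R(k) = 4*k² (R(k) = (2*k)² = 4*k²)
l(D) = 1
-l(R(-5) + 8) = -1*1 = -1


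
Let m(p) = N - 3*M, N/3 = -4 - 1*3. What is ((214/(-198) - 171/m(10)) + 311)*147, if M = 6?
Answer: 19820941/429 ≈ 46203.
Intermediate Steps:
N = -21 (N = 3*(-4 - 1*3) = 3*(-4 - 3) = 3*(-7) = -21)
m(p) = -39 (m(p) = -21 - 3*6 = -21 - 18 = -39)
((214/(-198) - 171/m(10)) + 311)*147 = ((214/(-198) - 171/(-39)) + 311)*147 = ((214*(-1/198) - 171*(-1/39)) + 311)*147 = ((-107/99 + 57/13) + 311)*147 = (4252/1287 + 311)*147 = (404509/1287)*147 = 19820941/429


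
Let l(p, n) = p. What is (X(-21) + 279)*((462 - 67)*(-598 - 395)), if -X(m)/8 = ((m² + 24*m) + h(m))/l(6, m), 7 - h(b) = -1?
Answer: -138197465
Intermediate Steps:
h(b) = 8 (h(b) = 7 - 1*(-1) = 7 + 1 = 8)
X(m) = -32/3 - 32*m - 4*m²/3 (X(m) = -8*((m² + 24*m) + 8)/6 = -8*(8 + m² + 24*m)/6 = -8*(4/3 + 4*m + m²/6) = -32/3 - 32*m - 4*m²/3)
(X(-21) + 279)*((462 - 67)*(-598 - 395)) = ((-32/3 - 32*(-21) - 4/3*(-21)²) + 279)*((462 - 67)*(-598 - 395)) = ((-32/3 + 672 - 4/3*441) + 279)*(395*(-993)) = ((-32/3 + 672 - 588) + 279)*(-392235) = (220/3 + 279)*(-392235) = (1057/3)*(-392235) = -138197465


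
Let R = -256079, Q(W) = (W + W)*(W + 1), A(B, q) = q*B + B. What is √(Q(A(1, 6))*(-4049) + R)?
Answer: 83*I*√103 ≈ 842.36*I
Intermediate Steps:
A(B, q) = B + B*q (A(B, q) = B*q + B = B + B*q)
Q(W) = 2*W*(1 + W) (Q(W) = (2*W)*(1 + W) = 2*W*(1 + W))
√(Q(A(1, 6))*(-4049) + R) = √((2*(1*(1 + 6))*(1 + 1*(1 + 6)))*(-4049) - 256079) = √((2*(1*7)*(1 + 1*7))*(-4049) - 256079) = √((2*7*(1 + 7))*(-4049) - 256079) = √((2*7*8)*(-4049) - 256079) = √(112*(-4049) - 256079) = √(-453488 - 256079) = √(-709567) = 83*I*√103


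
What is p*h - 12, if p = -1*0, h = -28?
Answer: -12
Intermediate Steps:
p = 0
p*h - 12 = 0*(-28) - 12 = 0 - 12 = -12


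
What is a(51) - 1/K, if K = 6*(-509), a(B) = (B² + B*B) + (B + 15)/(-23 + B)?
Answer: 55629377/10689 ≈ 5204.4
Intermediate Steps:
a(B) = 2*B² + (15 + B)/(-23 + B) (a(B) = (B² + B²) + (15 + B)/(-23 + B) = 2*B² + (15 + B)/(-23 + B))
K = -3054
a(51) - 1/K = (15 + 51 - 46*51² + 2*51³)/(-23 + 51) - 1/(-3054) = (15 + 51 - 46*2601 + 2*132651)/28 - 1*(-1/3054) = (15 + 51 - 119646 + 265302)/28 + 1/3054 = (1/28)*145722 + 1/3054 = 72861/14 + 1/3054 = 55629377/10689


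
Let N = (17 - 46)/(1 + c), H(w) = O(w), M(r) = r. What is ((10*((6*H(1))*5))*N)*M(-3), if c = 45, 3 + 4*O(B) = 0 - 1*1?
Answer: -13050/23 ≈ -567.39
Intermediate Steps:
O(B) = -1 (O(B) = -3/4 + (0 - 1*1)/4 = -3/4 + (0 - 1)/4 = -3/4 + (1/4)*(-1) = -3/4 - 1/4 = -1)
H(w) = -1
N = -29/46 (N = (17 - 46)/(1 + 45) = -29/46 ≈ -0.63043)
((10*((6*H(1))*5))*N)*M(-3) = ((10*((6*(-1))*5))*(-29/46))*(-3) = ((10*(-6*5))*(-29/46))*(-3) = ((10*(-30))*(-29/46))*(-3) = -300*(-29/46)*(-3) = (4350/23)*(-3) = -13050/23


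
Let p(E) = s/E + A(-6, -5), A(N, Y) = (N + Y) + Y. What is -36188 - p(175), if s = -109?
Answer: -6329991/175 ≈ -36171.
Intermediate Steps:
A(N, Y) = N + 2*Y
p(E) = -16 - 109/E (p(E) = -109/E + (-6 + 2*(-5)) = -109/E + (-6 - 10) = -109/E - 16 = -16 - 109/E)
-36188 - p(175) = -36188 - (-16 - 109/175) = -36188 - 1*(-2909/175) = -36188 + 2909/175 = -6329991/175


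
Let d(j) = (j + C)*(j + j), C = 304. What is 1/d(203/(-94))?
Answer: -4418/5759719 ≈ -0.00076705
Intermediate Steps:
d(j) = 2*j*(304 + j) (d(j) = (j + 304)*(j + j) = (304 + j)*(2*j) = 2*j*(304 + j))
1/d(203/(-94)) = 1/(2*(203/(-94))*(304 + 203/(-94))) = 1/(2*(203*(-1/94))*(304 + 203*(-1/94))) = 1/(2*(-203/94)*(304 - 203/94)) = 1/(2*(-203/94)*(28373/94)) = 1/(-5759719/4418) = -4418/5759719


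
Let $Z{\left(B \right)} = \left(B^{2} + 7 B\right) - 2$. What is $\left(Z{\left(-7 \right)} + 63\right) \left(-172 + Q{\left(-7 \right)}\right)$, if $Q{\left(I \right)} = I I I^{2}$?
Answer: $135969$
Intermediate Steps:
$Z{\left(B \right)} = -2 + B^{2} + 7 B$
$Q{\left(I \right)} = I^{4}$ ($Q{\left(I \right)} = I^{2} I^{2} = I^{4}$)
$\left(Z{\left(-7 \right)} + 63\right) \left(-172 + Q{\left(-7 \right)}\right) = \left(\left(-2 + \left(-7\right)^{2} + 7 \left(-7\right)\right) + 63\right) \left(-172 + \left(-7\right)^{4}\right) = \left(\left(-2 + 49 - 49\right) + 63\right) \left(-172 + 2401\right) = \left(-2 + 63\right) 2229 = 61 \cdot 2229 = 135969$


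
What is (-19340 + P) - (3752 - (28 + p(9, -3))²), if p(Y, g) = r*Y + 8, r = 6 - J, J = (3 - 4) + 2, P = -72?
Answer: -16603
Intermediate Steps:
J = 1 (J = -1 + 2 = 1)
r = 5 (r = 6 - 1*1 = 6 - 1 = 5)
p(Y, g) = 8 + 5*Y (p(Y, g) = 5*Y + 8 = 8 + 5*Y)
(-19340 + P) - (3752 - (28 + p(9, -3))²) = (-19340 - 72) - (3752 - (28 + (8 + 5*9))²) = -19412 - (3752 - (28 + (8 + 45))²) = -19412 - (3752 - (28 + 53)²) = -19412 - (3752 - 1*81²) = -19412 - (3752 - 1*6561) = -19412 - (3752 - 6561) = -19412 - 1*(-2809) = -19412 + 2809 = -16603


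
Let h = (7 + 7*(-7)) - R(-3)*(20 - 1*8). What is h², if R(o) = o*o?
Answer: 22500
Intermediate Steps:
R(o) = o²
h = -150 (h = (7 + 7*(-7)) - (-3)²*(20 - 1*8) = (7 - 49) - 9*(20 - 8) = -42 - 9*12 = -42 - 1*108 = -42 - 108 = -150)
h² = (-150)² = 22500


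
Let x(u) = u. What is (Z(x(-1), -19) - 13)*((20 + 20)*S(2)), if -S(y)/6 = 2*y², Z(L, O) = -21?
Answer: 65280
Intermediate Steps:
S(y) = -12*y²
(Z(x(-1), -19) - 13)*((20 + 20)*S(2)) = (-21 - 13)*((20 + 20)*(-12*2²)) = -1360*(-12*4) = -1360*(-48) = -34*(-1920) = 65280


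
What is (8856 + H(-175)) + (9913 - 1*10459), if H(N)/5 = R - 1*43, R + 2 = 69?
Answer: 8430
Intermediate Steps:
R = 67 (R = -2 + 69 = 67)
H(N) = 120 (H(N) = 5*(67 - 1*43) = 5*(67 - 43) = 5*24 = 120)
(8856 + H(-175)) + (9913 - 1*10459) = (8856 + 120) + (9913 - 1*10459) = 8976 + (9913 - 10459) = 8976 - 546 = 8430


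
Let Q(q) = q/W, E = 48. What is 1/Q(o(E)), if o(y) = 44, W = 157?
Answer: 157/44 ≈ 3.5682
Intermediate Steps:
Q(q) = q/157
1/Q(o(E)) = 1/((1/157)*44) = 1/(44/157) = 157/44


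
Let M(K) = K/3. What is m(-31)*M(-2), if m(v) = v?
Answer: 62/3 ≈ 20.667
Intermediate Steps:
M(K) = K/3 (M(K) = K*(⅓) = K/3)
m(-31)*M(-2) = -31*(-2)/3 = -31*(-⅔) = 62/3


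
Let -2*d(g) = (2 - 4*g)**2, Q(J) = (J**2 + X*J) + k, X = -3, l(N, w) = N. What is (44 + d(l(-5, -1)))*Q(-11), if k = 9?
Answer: -32274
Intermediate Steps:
Q(J) = 9 + J**2 - 3*J (Q(J) = (J**2 - 3*J) + 9 = 9 + J**2 - 3*J)
d(g) = -(2 - 4*g)**2/2
(44 + d(l(-5, -1)))*Q(-11) = (44 - 2*(-1 + 2*(-5))**2)*(9 + (-11)**2 - 3*(-11)) = (44 - 2*(-1 - 10)**2)*(9 + 121 + 33) = (44 - 2*(-11)**2)*163 = (44 - 2*121)*163 = (44 - 242)*163 = -198*163 = -32274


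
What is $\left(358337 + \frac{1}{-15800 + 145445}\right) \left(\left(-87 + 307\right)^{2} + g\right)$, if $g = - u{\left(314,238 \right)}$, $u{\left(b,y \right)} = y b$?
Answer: $- \frac{1223295200837512}{129645} \approx -9.4357 \cdot 10^{9}$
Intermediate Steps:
$u{\left(b,y \right)} = b y$
$g = -74732$ ($g = - 314 \cdot 238 = \left(-1\right) 74732 = -74732$)
$\left(358337 + \frac{1}{-15800 + 145445}\right) \left(\left(-87 + 307\right)^{2} + g\right) = \left(358337 + \frac{1}{-15800 + 145445}\right) \left(\left(-87 + 307\right)^{2} - 74732\right) = \left(358337 + \frac{1}{129645}\right) \left(220^{2} - 74732\right) = \left(358337 + \frac{1}{129645}\right) \left(48400 - 74732\right) = \frac{46456600366}{129645} \left(-26332\right) = - \frac{1223295200837512}{129645}$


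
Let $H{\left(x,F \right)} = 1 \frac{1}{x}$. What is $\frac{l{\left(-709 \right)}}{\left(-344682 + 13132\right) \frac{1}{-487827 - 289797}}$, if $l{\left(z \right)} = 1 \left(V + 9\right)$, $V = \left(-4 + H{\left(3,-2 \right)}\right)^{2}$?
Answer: $\frac{26180008}{497325} \approx 52.642$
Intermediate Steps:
$H{\left(x,F \right)} = \frac{1}{x}$
$V = \frac{121}{9}$ ($V = \left(-4 + \frac{1}{3}\right)^{2} = \left(- \frac{11}{3}\right)^{2} = \frac{121}{9} \approx 13.444$)
$l{\left(z \right)} = \frac{202}{9}$ ($l{\left(z \right)} = 1 \left(\frac{121}{9} + 9\right) = 1 \cdot \frac{202}{9} = \frac{202}{9}$)
$\frac{l{\left(-709 \right)}}{\left(-344682 + 13132\right) \frac{1}{-487827 - 289797}} = \frac{202}{9 \frac{-344682 + 13132}{-487827 - 289797}} = \frac{202}{9 \left(- \frac{331550}{-777624}\right)} = \frac{202}{9 \left(\left(-331550\right) \left(- \frac{1}{777624}\right)\right)} = \frac{202}{9 \cdot \frac{165775}{388812}} = \frac{202}{9} \cdot \frac{388812}{165775} = \frac{26180008}{497325}$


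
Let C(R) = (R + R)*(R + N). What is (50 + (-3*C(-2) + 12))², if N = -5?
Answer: 484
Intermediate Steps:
C(R) = 2*R*(-5 + R) (C(R) = (R + R)*(R - 5) = (2*R)*(-5 + R) = 2*R*(-5 + R))
(50 + (-3*C(-2) + 12))² = (50 + (-6*(-2)*(-5 - 2) + 12))² = (50 + (-6*(-2)*(-7) + 12))² = (50 + (-3*28 + 12))² = (50 + (-84 + 12))² = (50 - 72)² = (-22)² = 484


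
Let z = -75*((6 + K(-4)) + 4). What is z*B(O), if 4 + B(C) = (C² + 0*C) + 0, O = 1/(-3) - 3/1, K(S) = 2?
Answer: -6400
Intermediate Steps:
O = -10/3 (O = 1*(-⅓) - 3*1 = -⅓ - 3 = -10/3 ≈ -3.3333)
z = -900 (z = -75*((6 + 2) + 4) = -75*(8 + 4) = -75*12 = -900)
B(C) = -4 + C² (B(C) = -4 + ((C² + 0*C) + 0) = -4 + ((C² + 0) + 0) = -4 + (C² + 0) = -4 + C²)
z*B(O) = -900*(-4 + (-10/3)²) = -900*(-4 + 100/9) = -900*64/9 = -6400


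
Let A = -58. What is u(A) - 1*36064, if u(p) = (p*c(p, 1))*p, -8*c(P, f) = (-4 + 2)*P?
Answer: -84842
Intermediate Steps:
c(P, f) = P/4 (c(P, f) = -(-4 + 2)*P/8 = -(-1)*P/4 = P/4)
u(p) = p**3/4 (u(p) = (p*(p/4))*p = (p**2/4)*p = p**3/4)
u(A) - 1*36064 = (1/4)*(-58)**3 - 1*36064 = (1/4)*(-195112) - 36064 = -48778 - 36064 = -84842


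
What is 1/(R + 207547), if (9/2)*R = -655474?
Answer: 9/556975 ≈ 1.6159e-5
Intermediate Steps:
R = -1310948/9 (R = (2/9)*(-655474) = -1310948/9 ≈ -1.4566e+5)
1/(R + 207547) = 1/(-1310948/9 + 207547) = 1/(556975/9) = 9/556975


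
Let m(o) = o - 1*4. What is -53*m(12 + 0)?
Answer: -424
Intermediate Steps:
m(o) = -4 + o (m(o) = o - 4 = -4 + o)
-53*m(12 + 0) = -53*(-4 + (12 + 0)) = -53*(-4 + 12) = -53*8 = -424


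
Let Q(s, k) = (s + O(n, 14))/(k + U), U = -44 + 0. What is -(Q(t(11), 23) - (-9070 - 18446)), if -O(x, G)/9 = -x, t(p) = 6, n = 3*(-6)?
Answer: -192664/7 ≈ -27523.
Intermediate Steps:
n = -18
O(x, G) = 9*x (O(x, G) = -(-9)*x = 9*x)
U = -44
Q(s, k) = (-162 + s)/(-44 + k) (Q(s, k) = (s + 9*(-18))/(k - 44) = (s - 162)/(-44 + k) = (-162 + s)/(-44 + k))
-(Q(t(11), 23) - (-9070 - 18446)) = -((-162 + 6)/(-44 + 23) - (-9070 - 18446)) = -(-156/(-21) - 1*(-27516)) = -(-1/21*(-156) + 27516) = -(52/7 + 27516) = -1*192664/7 = -192664/7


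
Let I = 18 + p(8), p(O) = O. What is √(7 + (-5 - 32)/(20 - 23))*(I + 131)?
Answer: 157*√174/3 ≈ 690.32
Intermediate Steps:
I = 26 (I = 18 + 8 = 26)
√(7 + (-5 - 32)/(20 - 23))*(I + 131) = √(7 + (-5 - 32)/(20 - 23))*(26 + 131) = √(7 - 37/(-3))*157 = √(7 - 37*(-⅓))*157 = √(7 + 37/3)*157 = √(58/3)*157 = (√174/3)*157 = 157*√174/3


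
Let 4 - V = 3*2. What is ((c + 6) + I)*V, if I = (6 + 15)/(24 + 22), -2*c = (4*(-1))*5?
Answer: -757/23 ≈ -32.913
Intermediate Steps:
V = -2 (V = 4 - 3*2 = 4 - 1*6 = 4 - 6 = -2)
c = 10 (c = -4*(-1)*5/2 = -(-2)*5 = -½*(-20) = 10)
I = 21/46 ≈ 0.45652
((c + 6) + I)*V = ((10 + 6) + 21/46)*(-2) = (16 + 21/46)*(-2) = (757/46)*(-2) = -757/23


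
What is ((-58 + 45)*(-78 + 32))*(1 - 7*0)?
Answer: 598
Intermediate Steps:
((-58 + 45)*(-78 + 32))*(1 - 7*0) = (-13*(-46))*(1 + 0) = 598*1 = 598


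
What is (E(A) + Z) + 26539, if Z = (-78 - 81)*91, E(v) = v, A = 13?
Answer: 12083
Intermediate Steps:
Z = -14469 (Z = -159*91 = -14469)
(E(A) + Z) + 26539 = (13 - 14469) + 26539 = -14456 + 26539 = 12083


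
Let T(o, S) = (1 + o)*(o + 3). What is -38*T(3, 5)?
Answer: -912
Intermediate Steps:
T(o, S) = (1 + o)*(3 + o)
-38*T(3, 5) = -38*(3 + 3² + 4*3) = -38*(3 + 9 + 12) = -38*24 = -912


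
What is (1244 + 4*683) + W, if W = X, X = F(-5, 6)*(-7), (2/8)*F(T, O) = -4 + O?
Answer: 3920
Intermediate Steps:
F(T, O) = -16 + 4*O (F(T, O) = 4*(-4 + O) = -16 + 4*O)
X = -56 (X = (-16 + 4*6)*(-7) = (-16 + 24)*(-7) = 8*(-7) = -56)
W = -56
(1244 + 4*683) + W = (1244 + 4*683) - 56 = (1244 + 2732) - 56 = 3976 - 56 = 3920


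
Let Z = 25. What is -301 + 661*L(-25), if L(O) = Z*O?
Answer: -413426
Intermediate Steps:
L(O) = 25*O
-301 + 661*L(-25) = -301 + 661*(25*(-25)) = -301 + 661*(-625) = -301 - 413125 = -413426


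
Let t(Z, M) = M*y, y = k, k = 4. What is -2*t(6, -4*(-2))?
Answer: -64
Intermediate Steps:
y = 4
t(Z, M) = 4*M (t(Z, M) = M*4 = 4*M)
-2*t(6, -4*(-2)) = -2*4*(-4*(-2)) = -2*4*8 = -2*32 = -1*64 = -64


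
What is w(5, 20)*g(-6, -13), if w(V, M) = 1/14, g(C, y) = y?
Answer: -13/14 ≈ -0.92857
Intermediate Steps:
w(V, M) = 1/14
w(5, 20)*g(-6, -13) = (1/14)*(-13) = -13/14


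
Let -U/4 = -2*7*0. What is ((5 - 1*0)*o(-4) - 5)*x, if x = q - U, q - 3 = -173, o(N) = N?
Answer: 4250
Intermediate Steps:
U = 0 (U = -4*(-2*7)*0 = -(-56)*0 = -4*0 = 0)
q = -170 (q = 3 - 173 = -170)
x = -170 (x = -170 - 1*0 = -170 + 0 = -170)
((5 - 1*0)*o(-4) - 5)*x = ((5 - 1*0)*(-4) - 5)*(-170) = ((5 + 0)*(-4) - 5)*(-170) = (5*(-4) - 5)*(-170) = (-20 - 5)*(-170) = -25*(-170) = 4250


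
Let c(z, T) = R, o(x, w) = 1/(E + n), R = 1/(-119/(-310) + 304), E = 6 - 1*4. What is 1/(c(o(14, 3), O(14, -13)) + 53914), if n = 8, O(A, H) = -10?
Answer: 94359/5087271436 ≈ 1.8548e-5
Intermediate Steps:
E = 2 (E = 6 - 4 = 2)
R = 310/94359 (R = 1/(-119*(-1/310) + 304) = 1/(119/310 + 304) = 1/(94359/310) = 310/94359 ≈ 0.0032853)
o(x, w) = ⅒ (o(x, w) = 1/(2 + 8) = 1/10 = ⅒)
c(z, T) = 310/94359
1/(c(o(14, 3), O(14, -13)) + 53914) = 1/(310/94359 + 53914) = 1/(5087271436/94359) = 94359/5087271436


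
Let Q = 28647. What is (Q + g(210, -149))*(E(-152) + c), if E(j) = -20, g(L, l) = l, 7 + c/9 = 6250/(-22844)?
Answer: -13909175599/5711 ≈ -2.4355e+6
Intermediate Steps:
c = -747711/11422 (c = -63 + 9*(6250/(-22844)) = -63 + 9*(6250*(-1/22844)) = -63 + 9*(-3125/11422) = -63 - 28125/11422 = -747711/11422 ≈ -65.462)
(Q + g(210, -149))*(E(-152) + c) = (28647 - 149)*(-20 - 747711/11422) = 28498*(-976151/11422) = -13909175599/5711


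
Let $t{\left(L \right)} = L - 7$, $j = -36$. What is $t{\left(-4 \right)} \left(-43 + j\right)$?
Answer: $869$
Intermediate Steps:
$t{\left(L \right)} = -7 + L$
$t{\left(-4 \right)} \left(-43 + j\right) = \left(-7 - 4\right) \left(-43 - 36\right) = \left(-11\right) \left(-79\right) = 869$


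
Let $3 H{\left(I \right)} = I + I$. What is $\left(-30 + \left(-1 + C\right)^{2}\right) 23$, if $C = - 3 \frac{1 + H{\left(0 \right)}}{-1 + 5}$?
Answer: $- \frac{9913}{16} \approx -619.56$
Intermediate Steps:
$H{\left(I \right)} = \frac{2 I}{3}$ ($H{\left(I \right)} = \frac{I + I}{3} = \frac{2 I}{3}$)
$C = - \frac{3}{4}$ ($C = - 3 \frac{1 + \frac{2}{3} \cdot 0}{-1 + 5} = - 3 \frac{1 + 0}{4} = - 3 \cdot 1 \cdot \frac{1}{4} = \left(-3\right) \frac{1}{4} = - \frac{3}{4} \approx -0.75$)
$\left(-30 + \left(-1 + C\right)^{2}\right) 23 = \left(-30 + \left(-1 - \frac{3}{4}\right)^{2}\right) 23 = \left(-30 + \left(- \frac{7}{4}\right)^{2}\right) 23 = \left(-30 + \frac{49}{16}\right) 23 = \left(- \frac{431}{16}\right) 23 = - \frac{9913}{16}$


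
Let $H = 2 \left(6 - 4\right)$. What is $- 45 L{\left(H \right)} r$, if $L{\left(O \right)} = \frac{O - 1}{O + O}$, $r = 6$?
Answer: $- \frac{405}{4} \approx -101.25$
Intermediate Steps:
$H = 4$ ($H = 2 \cdot 2 = 4$)
$L{\left(O \right)} = \frac{-1 + O}{2 O}$
$- 45 L{\left(H \right)} r = - 45 \frac{-1 + 4}{2 \cdot 4} \cdot 6 = - 45 \cdot \frac{1}{2} \cdot \frac{1}{4} \cdot 3 \cdot 6 = \left(-45\right) \frac{3}{8} \cdot 6 = \left(- \frac{135}{8}\right) 6 = - \frac{405}{4}$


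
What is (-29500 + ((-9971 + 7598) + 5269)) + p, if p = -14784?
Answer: -41388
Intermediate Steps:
(-29500 + ((-9971 + 7598) + 5269)) + p = (-29500 + ((-9971 + 7598) + 5269)) - 14784 = (-29500 + (-2373 + 5269)) - 14784 = (-29500 + 2896) - 14784 = -26604 - 14784 = -41388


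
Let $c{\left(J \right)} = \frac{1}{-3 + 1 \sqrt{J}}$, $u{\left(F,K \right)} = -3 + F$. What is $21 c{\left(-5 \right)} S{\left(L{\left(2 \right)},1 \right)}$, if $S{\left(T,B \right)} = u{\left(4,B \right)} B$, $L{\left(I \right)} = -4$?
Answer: $- \frac{9}{2} - \frac{3 i \sqrt{5}}{2} \approx -4.5 - 3.3541 i$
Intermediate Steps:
$S{\left(T,B \right)} = B$ ($S{\left(T,B \right)} = \left(-3 + 4\right) B = 1 B = B$)
$c{\left(J \right)} = \frac{1}{-3 + \sqrt{J}}$
$21 c{\left(-5 \right)} S{\left(L{\left(2 \right)},1 \right)} = \frac{21}{-3 + \sqrt{-5}} \cdot 1 = \frac{21}{-3 + i \sqrt{5}} \cdot 1 = \frac{21}{-3 + i \sqrt{5}}$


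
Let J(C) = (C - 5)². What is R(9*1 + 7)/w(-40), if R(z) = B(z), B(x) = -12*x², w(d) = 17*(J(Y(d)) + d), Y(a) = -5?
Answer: -256/85 ≈ -3.0118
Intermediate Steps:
J(C) = (-5 + C)²
w(d) = 1700 + 17*d (w(d) = 17*((-5 - 5)² + d) = 17*((-10)² + d) = 17*(100 + d) = 1700 + 17*d)
R(z) = -12*z²
R(9*1 + 7)/w(-40) = (-12*(9*1 + 7)²)/(1700 + 17*(-40)) = (-12*(9 + 7)²)/(1700 - 680) = -12*16²/1020 = -12*256*(1/1020) = -3072*1/1020 = -256/85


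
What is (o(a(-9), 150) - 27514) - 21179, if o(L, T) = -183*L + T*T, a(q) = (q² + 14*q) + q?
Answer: -16311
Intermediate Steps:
a(q) = q² + 15*q
o(L, T) = T² - 183*L (o(L, T) = -183*L + T² = T² - 183*L)
(o(a(-9), 150) - 27514) - 21179 = ((150² - (-1647)*(15 - 9)) - 27514) - 21179 = ((22500 - (-1647)*6) - 27514) - 21179 = ((22500 - 183*(-54)) - 27514) - 21179 = ((22500 + 9882) - 27514) - 21179 = (32382 - 27514) - 21179 = 4868 - 21179 = -16311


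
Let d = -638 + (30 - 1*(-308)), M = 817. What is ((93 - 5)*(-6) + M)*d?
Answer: -86700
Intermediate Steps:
d = -300 (d = -638 + (30 + 308) = -638 + 338 = -300)
((93 - 5)*(-6) + M)*d = ((93 - 5)*(-6) + 817)*(-300) = (88*(-6) + 817)*(-300) = (-528 + 817)*(-300) = 289*(-300) = -86700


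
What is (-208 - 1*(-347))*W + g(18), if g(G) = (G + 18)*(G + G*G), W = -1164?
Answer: -149484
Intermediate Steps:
g(G) = (18 + G)*(G + G**2)
(-208 - 1*(-347))*W + g(18) = (-208 - 1*(-347))*(-1164) + 18*(18 + 18**2 + 19*18) = (-208 + 347)*(-1164) + 18*(18 + 324 + 342) = 139*(-1164) + 18*684 = -161796 + 12312 = -149484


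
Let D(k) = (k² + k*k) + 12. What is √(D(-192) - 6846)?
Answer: √66894 ≈ 258.64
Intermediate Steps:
D(k) = 12 + 2*k² (D(k) = (k² + k²) + 12 = 2*k² + 12 = 12 + 2*k²)
√(D(-192) - 6846) = √((12 + 2*(-192)²) - 6846) = √((12 + 2*36864) - 6846) = √((12 + 73728) - 6846) = √(73740 - 6846) = √66894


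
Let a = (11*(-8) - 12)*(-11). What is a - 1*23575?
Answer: -22475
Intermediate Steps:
a = 1100 (a = (-88 - 12)*(-11) = -100*(-11) = 1100)
a - 1*23575 = 1100 - 1*23575 = 1100 - 23575 = -22475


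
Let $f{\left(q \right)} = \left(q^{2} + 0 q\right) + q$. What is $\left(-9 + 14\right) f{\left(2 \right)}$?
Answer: $30$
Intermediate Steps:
$f{\left(q \right)} = q + q^{2}$ ($f{\left(q \right)} = \left(q^{2} + 0\right) + q = q^{2} + q = q + q^{2}$)
$\left(-9 + 14\right) f{\left(2 \right)} = \left(-9 + 14\right) 2 \left(1 + 2\right) = 5 \cdot 2 \cdot 3 = 5 \cdot 6 = 30$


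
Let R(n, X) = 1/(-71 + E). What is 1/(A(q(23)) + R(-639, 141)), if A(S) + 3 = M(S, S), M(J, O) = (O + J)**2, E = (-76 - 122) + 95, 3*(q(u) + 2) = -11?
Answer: 522/65479 ≈ 0.0079720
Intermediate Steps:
q(u) = -17/3 (q(u) = -2 + (1/3)*(-11) = -2 - 11/3 = -17/3)
E = -103 (E = -198 + 95 = -103)
M(J, O) = (J + O)**2
A(S) = -3 + 4*S**2 (A(S) = -3 + (S + S)**2 = -3 + (2*S)**2 = -3 + 4*S**2)
R(n, X) = -1/174 (R(n, X) = 1/(-71 - 103) = 1/(-174) = -1/174)
1/(A(q(23)) + R(-639, 141)) = 1/((-3 + 4*(-17/3)**2) - 1/174) = 1/((-3 + 4*(289/9)) - 1/174) = 1/((-3 + 1156/9) - 1/174) = 1/(1129/9 - 1/174) = 1/(65479/522) = 522/65479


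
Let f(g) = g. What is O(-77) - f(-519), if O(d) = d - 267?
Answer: 175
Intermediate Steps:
O(d) = -267 + d
O(-77) - f(-519) = (-267 - 77) - 1*(-519) = -344 + 519 = 175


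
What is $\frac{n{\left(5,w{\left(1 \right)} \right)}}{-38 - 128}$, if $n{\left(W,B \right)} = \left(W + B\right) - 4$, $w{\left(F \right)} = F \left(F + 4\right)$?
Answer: $- \frac{3}{83} \approx -0.036145$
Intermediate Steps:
$w{\left(F \right)} = F \left(4 + F\right)$
$n{\left(W,B \right)} = -4 + B + W$ ($n{\left(W,B \right)} = \left(B + W\right) - 4 = -4 + B + W$)
$\frac{n{\left(5,w{\left(1 \right)} \right)}}{-38 - 128} = \frac{-4 + 1 \left(4 + 1\right) + 5}{-38 - 128} = \frac{-4 + 1 \cdot 5 + 5}{-166} = - \frac{-4 + 5 + 5}{166} = \left(- \frac{1}{166}\right) 6 = - \frac{3}{83}$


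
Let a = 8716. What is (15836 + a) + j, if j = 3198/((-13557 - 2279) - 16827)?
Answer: 801938778/32663 ≈ 24552.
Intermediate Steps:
j = -3198/32663 (j = 3198/(-15836 - 16827) = 3198/(-32663) = 3198*(-1/32663) = -3198/32663 ≈ -0.097909)
(15836 + a) + j = (15836 + 8716) - 3198/32663 = 24552 - 3198/32663 = 801938778/32663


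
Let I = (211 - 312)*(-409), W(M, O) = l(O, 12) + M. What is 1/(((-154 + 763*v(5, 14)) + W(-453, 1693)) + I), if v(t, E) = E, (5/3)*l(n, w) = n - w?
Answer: 5/261963 ≈ 1.9087e-5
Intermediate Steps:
l(n, w) = -3*w/5 + 3*n/5 (l(n, w) = 3*(n - w)/5 = -3*w/5 + 3*n/5)
W(M, O) = -36/5 + M + 3*O/5 (W(M, O) = (-⅗*12 + 3*O/5) + M = (-36/5 + 3*O/5) + M = -36/5 + M + 3*O/5)
I = 41309 (I = -101*(-409) = 41309)
1/(((-154 + 763*v(5, 14)) + W(-453, 1693)) + I) = 1/(((-154 + 763*14) + (-36/5 - 453 + (⅗)*1693)) + 41309) = 1/(((-154 + 10682) + (-36/5 - 453 + 5079/5)) + 41309) = 1/((10528 + 2778/5) + 41309) = 1/(55418/5 + 41309) = 1/(261963/5) = 5/261963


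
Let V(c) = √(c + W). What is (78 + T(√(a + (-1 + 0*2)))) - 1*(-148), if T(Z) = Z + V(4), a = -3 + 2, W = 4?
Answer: 226 + √2*(2 + I) ≈ 228.83 + 1.4142*I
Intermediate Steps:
V(c) = √(4 + c) (V(c) = √(c + 4) = √(4 + c))
a = -1
T(Z) = Z + 2*√2 (T(Z) = Z + √(4 + 4) = Z + √8 = Z + 2*√2)
(78 + T(√(a + (-1 + 0*2)))) - 1*(-148) = (78 + (√(-1 + (-1 + 0*2)) + 2*√2)) - 1*(-148) = (78 + (√(-1 + (-1 + 0)) + 2*√2)) + 148 = (78 + (√(-1 - 1) + 2*√2)) + 148 = (78 + (√(-2) + 2*√2)) + 148 = (78 + (I*√2 + 2*√2)) + 148 = (78 + (2*√2 + I*√2)) + 148 = (78 + 2*√2 + I*√2) + 148 = 226 + 2*√2 + I*√2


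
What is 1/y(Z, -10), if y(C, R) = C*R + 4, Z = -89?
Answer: 1/894 ≈ 0.0011186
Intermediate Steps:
y(C, R) = 4 + C*R
1/y(Z, -10) = 1/(4 - 89*(-10)) = 1/(4 + 890) = 1/894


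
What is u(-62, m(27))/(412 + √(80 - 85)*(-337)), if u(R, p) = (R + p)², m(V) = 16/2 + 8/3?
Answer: 9770992/6638301 + 7992292*I*√5/6638301 ≈ 1.4719 + 2.6922*I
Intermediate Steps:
m(V) = 32/3 (m(V) = 16*(½) + 8*(⅓) = 8 + 8/3 = 32/3)
u(-62, m(27))/(412 + √(80 - 85)*(-337)) = (-62 + 32/3)²/(412 + √(80 - 85)*(-337)) = (-154/3)²/(412 + √(-5)*(-337)) = 23716/(9*(412 + (I*√5)*(-337))) = 23716/(9*(412 - 337*I*√5))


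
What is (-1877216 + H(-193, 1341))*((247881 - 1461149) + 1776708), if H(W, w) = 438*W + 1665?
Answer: -1104390292400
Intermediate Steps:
H(W, w) = 1665 + 438*W
(-1877216 + H(-193, 1341))*((247881 - 1461149) + 1776708) = (-1877216 + (1665 + 438*(-193)))*((247881 - 1461149) + 1776708) = (-1877216 + (1665 - 84534))*(-1213268 + 1776708) = (-1877216 - 82869)*563440 = -1960085*563440 = -1104390292400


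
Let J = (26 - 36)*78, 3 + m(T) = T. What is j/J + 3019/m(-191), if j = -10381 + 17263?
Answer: -153747/6305 ≈ -24.385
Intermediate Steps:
j = 6882
m(T) = -3 + T
J = -780 (J = -10*78 = -780)
j/J + 3019/m(-191) = 6882/(-780) + 3019/(-3 - 191) = 6882*(-1/780) + 3019/(-194) = -1147/130 + 3019*(-1/194) = -1147/130 - 3019/194 = -153747/6305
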